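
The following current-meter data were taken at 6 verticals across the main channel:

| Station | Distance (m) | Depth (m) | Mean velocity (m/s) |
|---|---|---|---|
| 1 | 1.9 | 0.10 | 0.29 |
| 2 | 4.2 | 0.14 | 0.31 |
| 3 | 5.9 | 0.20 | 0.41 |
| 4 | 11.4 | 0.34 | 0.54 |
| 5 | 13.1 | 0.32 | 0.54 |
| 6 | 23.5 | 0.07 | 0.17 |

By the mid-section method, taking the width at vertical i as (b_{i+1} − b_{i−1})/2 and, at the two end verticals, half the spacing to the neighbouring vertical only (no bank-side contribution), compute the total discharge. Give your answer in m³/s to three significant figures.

w_1 = (4.2 − 1.9)/2 = 1.15 m; q_1 = 0.29 × 0.10 × 1.15 = 0.03335 m³/s
w_2 = (5.9 − 1.9)/2 = 2 m; q_2 = 0.31 × 0.14 × 2 = 0.08680 m³/s
w_3 = (11.4 − 4.2)/2 = 3.6 m; q_3 = 0.41 × 0.20 × 3.6 = 0.2952 m³/s
w_4 = (13.1 − 5.9)/2 = 3.6 m; q_4 = 0.54 × 0.34 × 3.6 = 0.6610 m³/s
w_5 = (23.5 − 11.4)/2 = 6.05 m; q_5 = 0.54 × 0.32 × 6.05 = 1.045 m³/s
w_6 = (23.5 − 13.1)/2 = 5.2 m; q_6 = 0.17 × 0.07 × 5.2 = 0.06188 m³/s
Q = Σ qᵢ = 2.184 m³/s

2.18 m³/s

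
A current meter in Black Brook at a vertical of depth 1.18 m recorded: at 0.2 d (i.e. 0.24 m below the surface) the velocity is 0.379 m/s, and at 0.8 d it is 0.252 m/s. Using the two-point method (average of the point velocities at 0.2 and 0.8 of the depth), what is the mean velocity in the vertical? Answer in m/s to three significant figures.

v̄ = (0.379 + 0.252) / 2 = 0.3155 m/s

0.316 m/s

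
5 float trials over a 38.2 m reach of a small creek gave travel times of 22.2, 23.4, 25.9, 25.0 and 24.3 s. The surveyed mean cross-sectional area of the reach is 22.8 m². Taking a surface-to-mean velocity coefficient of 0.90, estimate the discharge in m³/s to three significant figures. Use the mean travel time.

t̄ = (22.2 + 23.4 + 25.9 + 25.0 + 24.3) / 5 = 24.16 s
v_surface = L / t̄ = 38.2 / 24.16 = 1.581 m/s
v_mean = 0.90 × 1.581 = 1.423 m/s
Q = A × v_mean = 22.8 × 1.423 = 32.44 m³/s

32.4 m³/s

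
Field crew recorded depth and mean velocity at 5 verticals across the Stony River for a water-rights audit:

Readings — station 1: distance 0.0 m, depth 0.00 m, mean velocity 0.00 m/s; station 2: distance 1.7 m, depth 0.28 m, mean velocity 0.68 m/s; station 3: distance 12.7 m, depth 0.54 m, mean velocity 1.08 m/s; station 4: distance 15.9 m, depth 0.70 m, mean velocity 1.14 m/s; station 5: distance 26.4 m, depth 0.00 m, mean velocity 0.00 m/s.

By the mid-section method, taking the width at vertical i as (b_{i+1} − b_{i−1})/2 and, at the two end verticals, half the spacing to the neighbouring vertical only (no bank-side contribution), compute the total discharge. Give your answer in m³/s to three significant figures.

10.8 m³/s

w_2 = (12.7 − 0.0)/2 = 6.35 m; q_2 = 0.68 × 0.28 × 6.35 = 1.209 m³/s
w_3 = (15.9 − 1.7)/2 = 7.1 m; q_3 = 1.08 × 0.54 × 7.1 = 4.141 m³/s
w_4 = (26.4 − 12.7)/2 = 6.85 m; q_4 = 1.14 × 0.70 × 6.85 = 5.466 m³/s
Stations 1, 5 contribute zero (depth or velocity is 0).
Q = Σ qᵢ = 10.82 m³/s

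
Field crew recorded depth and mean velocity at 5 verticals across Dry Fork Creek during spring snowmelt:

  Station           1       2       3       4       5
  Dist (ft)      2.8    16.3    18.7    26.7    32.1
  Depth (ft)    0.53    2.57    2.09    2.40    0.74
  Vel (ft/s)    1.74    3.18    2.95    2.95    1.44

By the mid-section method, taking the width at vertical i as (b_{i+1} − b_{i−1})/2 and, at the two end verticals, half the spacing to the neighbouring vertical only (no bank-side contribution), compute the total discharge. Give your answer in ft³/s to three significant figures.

154 ft³/s

w_1 = (16.3 − 2.8)/2 = 6.75 ft; q_1 = 1.74 × 0.53 × 6.75 = 6.225 ft³/s
w_2 = (18.7 − 2.8)/2 = 7.95 ft; q_2 = 3.18 × 2.57 × 7.95 = 64.97 ft³/s
w_3 = (26.7 − 16.3)/2 = 5.2 ft; q_3 = 2.95 × 2.09 × 5.2 = 32.06 ft³/s
w_4 = (32.1 − 18.7)/2 = 6.7 ft; q_4 = 2.95 × 2.40 × 6.7 = 47.44 ft³/s
w_5 = (32.1 − 26.7)/2 = 2.7 ft; q_5 = 1.44 × 0.74 × 2.7 = 2.877 ft³/s
Q = Σ qᵢ = 153.6 ft³/s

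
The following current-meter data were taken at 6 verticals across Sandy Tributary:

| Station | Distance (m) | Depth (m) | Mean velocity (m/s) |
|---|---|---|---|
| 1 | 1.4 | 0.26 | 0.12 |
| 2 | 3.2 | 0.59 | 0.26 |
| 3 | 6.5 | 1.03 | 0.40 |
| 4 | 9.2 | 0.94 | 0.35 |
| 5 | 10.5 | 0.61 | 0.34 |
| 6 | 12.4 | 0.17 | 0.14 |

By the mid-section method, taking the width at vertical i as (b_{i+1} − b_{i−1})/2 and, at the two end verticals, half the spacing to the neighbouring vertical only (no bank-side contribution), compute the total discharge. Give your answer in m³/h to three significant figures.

9600 m³/h

w_1 = (3.2 − 1.4)/2 = 0.9 m; q_1 = 0.12 × 0.26 × 0.9 = 0.02808 m³/s
w_2 = (6.5 − 1.4)/2 = 2.55 m; q_2 = 0.26 × 0.59 × 2.55 = 0.3912 m³/s
w_3 = (9.2 − 3.2)/2 = 3 m; q_3 = 0.40 × 1.03 × 3 = 1.236 m³/s
w_4 = (10.5 − 6.5)/2 = 2 m; q_4 = 0.35 × 0.94 × 2 = 0.6580 m³/s
w_5 = (12.4 − 9.2)/2 = 1.6 m; q_5 = 0.34 × 0.61 × 1.6 = 0.3318 m³/s
w_6 = (12.4 − 10.5)/2 = 0.95 m; q_6 = 0.14 × 0.17 × 0.95 = 0.02261 m³/s
Q = Σ qᵢ = 2.668 m³/s
= 2.668 × 3600 = 9604 m³/h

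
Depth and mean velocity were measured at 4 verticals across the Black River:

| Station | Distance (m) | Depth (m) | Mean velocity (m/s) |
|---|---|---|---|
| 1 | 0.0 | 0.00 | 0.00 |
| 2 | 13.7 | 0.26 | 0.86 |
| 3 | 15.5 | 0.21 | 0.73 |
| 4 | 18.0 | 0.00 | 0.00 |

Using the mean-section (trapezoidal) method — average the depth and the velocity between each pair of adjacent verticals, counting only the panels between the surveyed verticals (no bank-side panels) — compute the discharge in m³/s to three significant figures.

1.20 m³/s

Panel 1-2: Δb = 13.7 m, d̄ = (0.00+0.26)/2 = 0.13, v̄ = (0.00+0.86)/2 = 0.43 → q = 13.7×0.13×0.43 = 0.7658 m³/s
Panel 2-3: Δb = 1.8 m, d̄ = (0.26+0.21)/2 = 0.235, v̄ = (0.86+0.73)/2 = 0.795 → q = 1.8×0.235×0.795 = 0.3363 m³/s
Panel 3-4: Δb = 2.5 m, d̄ = (0.21+0.00)/2 = 0.105, v̄ = (0.73+0.00)/2 = 0.365 → q = 2.5×0.105×0.365 = 0.09581 m³/s
Q = Σ q = 1.198 m³/s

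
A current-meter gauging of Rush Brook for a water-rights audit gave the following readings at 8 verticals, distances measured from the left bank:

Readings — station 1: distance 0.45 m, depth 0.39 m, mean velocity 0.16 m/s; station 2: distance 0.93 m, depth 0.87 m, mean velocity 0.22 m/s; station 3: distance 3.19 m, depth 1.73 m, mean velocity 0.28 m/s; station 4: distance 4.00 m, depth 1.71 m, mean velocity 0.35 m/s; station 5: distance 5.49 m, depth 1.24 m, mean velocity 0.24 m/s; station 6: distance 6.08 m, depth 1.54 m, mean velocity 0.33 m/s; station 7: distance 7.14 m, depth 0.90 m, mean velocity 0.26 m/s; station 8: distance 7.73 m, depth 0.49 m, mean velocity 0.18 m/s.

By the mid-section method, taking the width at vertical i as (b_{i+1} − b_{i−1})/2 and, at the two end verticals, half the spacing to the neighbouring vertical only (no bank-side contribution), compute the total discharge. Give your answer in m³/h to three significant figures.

w_1 = (0.93 − 0.45)/2 = 0.24 m; q_1 = 0.16 × 0.39 × 0.24 = 0.01498 m³/s
w_2 = (3.19 − 0.45)/2 = 1.37 m; q_2 = 0.22 × 0.87 × 1.37 = 0.2622 m³/s
w_3 = (4.00 − 0.93)/2 = 1.535 m; q_3 = 0.28 × 1.73 × 1.535 = 0.7436 m³/s
w_4 = (5.49 − 3.19)/2 = 1.15 m; q_4 = 0.35 × 1.71 × 1.15 = 0.6883 m³/s
w_5 = (6.08 − 4.00)/2 = 1.04 m; q_5 = 0.24 × 1.24 × 1.04 = 0.3095 m³/s
w_6 = (7.14 − 5.49)/2 = 0.825 m; q_6 = 0.33 × 1.54 × 0.825 = 0.4193 m³/s
w_7 = (7.73 − 6.08)/2 = 0.825 m; q_7 = 0.26 × 0.90 × 0.825 = 0.1931 m³/s
w_8 = (7.73 − 7.14)/2 = 0.295 m; q_8 = 0.18 × 0.49 × 0.295 = 0.02602 m³/s
Q = Σ qᵢ = 2.657 m³/s
= 2.657 × 3600 = 9565 m³/h

9560 m³/h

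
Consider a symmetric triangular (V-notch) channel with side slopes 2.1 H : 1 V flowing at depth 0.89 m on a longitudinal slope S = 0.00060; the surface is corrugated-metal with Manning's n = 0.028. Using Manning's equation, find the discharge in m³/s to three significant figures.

A = z·y² = 2.1×0.89² = 1.663 m²
P = 2y√(1+z²) = 2×0.89×√(1+2.1²) = 4.140 m
R = A/P = 1.663/4.140 = 0.4018 m
Q = (1/n)·A·R^(2/3)·S^(1/2) = (1/0.028) × 1.663 × 0.4018^(2/3) × 0.00060^(1/2) = 0.7923 m³/s

0.792 m³/s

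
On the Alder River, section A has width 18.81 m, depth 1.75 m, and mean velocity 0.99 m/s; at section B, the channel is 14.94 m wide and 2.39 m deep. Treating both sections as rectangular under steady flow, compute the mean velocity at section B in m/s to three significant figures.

Q = A₁V₁ = (18.81×1.75) × 0.99 = 32.59 m³/s
A₂ = 14.94 × 2.39 = 35.71 m²
V₂ = Q/A₂ = 32.59/35.71 = 0.9127 m/s

0.913 m/s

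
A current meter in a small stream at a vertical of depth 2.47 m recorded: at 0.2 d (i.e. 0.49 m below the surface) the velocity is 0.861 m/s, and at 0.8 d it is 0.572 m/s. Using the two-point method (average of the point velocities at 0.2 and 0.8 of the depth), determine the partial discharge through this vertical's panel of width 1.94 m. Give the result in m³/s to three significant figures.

v̄ = (0.861 + 0.572) / 2 = 0.7165 m/s
q = v̄ × d × w = 0.7165 × 2.47 × 1.94 = 3.433 m³/s

3.43 m³/s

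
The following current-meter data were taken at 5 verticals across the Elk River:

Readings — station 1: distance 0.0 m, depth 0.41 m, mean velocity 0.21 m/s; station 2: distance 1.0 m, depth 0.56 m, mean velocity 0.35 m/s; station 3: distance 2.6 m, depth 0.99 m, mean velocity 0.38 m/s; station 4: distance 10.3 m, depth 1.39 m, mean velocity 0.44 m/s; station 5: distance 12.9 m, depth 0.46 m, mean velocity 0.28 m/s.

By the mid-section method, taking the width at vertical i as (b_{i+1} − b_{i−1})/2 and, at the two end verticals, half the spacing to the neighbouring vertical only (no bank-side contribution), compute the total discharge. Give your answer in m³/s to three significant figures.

5.36 m³/s

w_1 = (1.0 − 0.0)/2 = 0.5 m; q_1 = 0.21 × 0.41 × 0.5 = 0.04305 m³/s
w_2 = (2.6 − 0.0)/2 = 1.3 m; q_2 = 0.35 × 0.56 × 1.3 = 0.2548 m³/s
w_3 = (10.3 − 1.0)/2 = 4.65 m; q_3 = 0.38 × 0.99 × 4.65 = 1.749 m³/s
w_4 = (12.9 − 2.6)/2 = 5.15 m; q_4 = 0.44 × 1.39 × 5.15 = 3.150 m³/s
w_5 = (12.9 − 10.3)/2 = 1.3 m; q_5 = 0.28 × 0.46 × 1.3 = 0.1674 m³/s
Q = Σ qᵢ = 5.364 m³/s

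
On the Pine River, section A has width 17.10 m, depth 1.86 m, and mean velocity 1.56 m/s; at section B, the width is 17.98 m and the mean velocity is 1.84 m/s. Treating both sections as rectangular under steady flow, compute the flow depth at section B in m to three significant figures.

Q = A₁V₁ = (17.10×1.86) × 1.56 = 49.62 m³/s
d₂ = Q/(b₂ V₂) = 49.62/(17.98×1.84) = 1.500 m

1.50 m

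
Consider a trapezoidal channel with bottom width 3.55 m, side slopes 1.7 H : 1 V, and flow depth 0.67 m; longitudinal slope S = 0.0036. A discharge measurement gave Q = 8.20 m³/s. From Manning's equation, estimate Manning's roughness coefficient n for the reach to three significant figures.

A = (b + z·y)·y = (3.55 + 1.7×0.67)×0.67 = 3.142 m²
P = b + 2y√(1+z²) = 3.55 + 2×0.67×√(1+1.7²) = 6.193 m
R = A/P = 3.142/6.193 = 0.5073 m
n = (1/Q)·A·R^(2/3)·S^(1/2) = (1/8.20) × 3.142 × 0.6361 × 0.06000 = 0.01462

0.0146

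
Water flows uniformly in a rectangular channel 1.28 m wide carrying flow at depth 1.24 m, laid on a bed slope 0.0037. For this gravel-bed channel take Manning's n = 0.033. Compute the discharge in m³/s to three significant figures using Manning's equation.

1.65 m³/s

A = b·y = 1.28 × 1.24 = 1.587 m²
P = b + 2y = 1.28 + 2×1.24 = 3.760 m
R = A/P = 1.587/3.760 = 0.4221 m
Q = (1/n)·A·R^(2/3)·S^(1/2) = (1/0.033) × 1.587 × 0.4221^(2/3) × 0.0037^(1/2) = 1.646 m³/s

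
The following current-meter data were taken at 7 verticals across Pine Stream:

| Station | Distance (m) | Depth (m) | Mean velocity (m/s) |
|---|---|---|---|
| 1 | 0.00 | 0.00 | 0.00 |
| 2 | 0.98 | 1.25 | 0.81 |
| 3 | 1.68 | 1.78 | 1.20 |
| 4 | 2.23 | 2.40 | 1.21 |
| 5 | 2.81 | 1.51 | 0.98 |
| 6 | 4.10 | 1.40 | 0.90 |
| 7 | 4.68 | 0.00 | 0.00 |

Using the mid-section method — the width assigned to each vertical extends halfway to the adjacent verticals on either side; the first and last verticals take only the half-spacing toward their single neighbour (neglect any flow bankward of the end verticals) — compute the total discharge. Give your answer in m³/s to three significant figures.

6.39 m³/s

w_2 = (1.68 − 0.00)/2 = 0.84 m; q_2 = 0.81 × 1.25 × 0.84 = 0.8505 m³/s
w_3 = (2.23 − 0.98)/2 = 0.625 m; q_3 = 1.20 × 1.78 × 0.625 = 1.335 m³/s
w_4 = (2.81 − 1.68)/2 = 0.565 m; q_4 = 1.21 × 2.40 × 0.565 = 1.641 m³/s
w_5 = (4.10 − 2.23)/2 = 0.935 m; q_5 = 0.98 × 1.51 × 0.935 = 1.384 m³/s
w_6 = (4.68 − 2.81)/2 = 0.935 m; q_6 = 0.90 × 1.40 × 0.935 = 1.178 m³/s
Stations 1, 7 contribute zero (depth or velocity is 0).
Q = Σ qᵢ = 6.388 m³/s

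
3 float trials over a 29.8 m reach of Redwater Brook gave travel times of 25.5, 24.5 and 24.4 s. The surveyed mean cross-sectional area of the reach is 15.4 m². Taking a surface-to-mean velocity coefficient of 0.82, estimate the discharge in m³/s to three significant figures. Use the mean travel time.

t̄ = (25.5 + 24.5 + 24.4) / 3 = 24.8 s
v_surface = L / t̄ = 29.8 / 24.8 = 1.202 m/s
v_mean = 0.82 × 1.202 = 0.9853 m/s
Q = A × v_mean = 15.4 × 0.9853 = 15.17 m³/s

15.2 m³/s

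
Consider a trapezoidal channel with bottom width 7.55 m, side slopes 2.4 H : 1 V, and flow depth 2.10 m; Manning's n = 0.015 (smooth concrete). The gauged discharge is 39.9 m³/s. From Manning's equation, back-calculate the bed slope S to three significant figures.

A = (b + z·y)·y = (7.55 + 2.4×2.10)×2.10 = 26.44 m²
P = b + 2y√(1+z²) = 7.55 + 2×2.10×√(1+2.4²) = 18.47 m
R = A/P = 26.44/18.47 = 1.431 m
S = (Q·n / (1·A·R^(2/3)))² = (39.9×0.015 / (1×26.44×1.270))² = 0.0003176

0.000318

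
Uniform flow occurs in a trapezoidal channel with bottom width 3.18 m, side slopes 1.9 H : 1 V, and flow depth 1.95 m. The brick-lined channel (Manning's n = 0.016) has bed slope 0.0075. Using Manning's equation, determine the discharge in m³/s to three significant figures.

80.3 m³/s

A = (b + z·y)·y = (3.18 + 1.9×1.95)×1.95 = 13.43 m²
P = b + 2y√(1+z²) = 3.18 + 2×1.95×√(1+1.9²) = 11.55 m
R = A/P = 13.43/11.55 = 1.162 m
Q = (1/n)·A·R^(2/3)·S^(1/2) = (1/0.016) × 13.43 × 1.162^(2/3) × 0.0075^(1/2) = 80.32 m³/s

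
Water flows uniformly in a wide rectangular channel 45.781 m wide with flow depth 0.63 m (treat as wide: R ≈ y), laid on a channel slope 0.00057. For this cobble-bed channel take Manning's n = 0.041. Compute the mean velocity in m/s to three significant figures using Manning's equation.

0.428 m/s

A = b·y = 45.781 × 0.63 = 28.84 m²
Wide channel: R ≈ y = 0.63 m
Q = (1/n)·A·R^(2/3)·S^(1/2) = (1/0.041) × 28.84 × 0.6300^(2/3) × 0.00057^(1/2) = 12.34 m³/s
V = Q/A = 12.34/28.84 = 0.4279 m/s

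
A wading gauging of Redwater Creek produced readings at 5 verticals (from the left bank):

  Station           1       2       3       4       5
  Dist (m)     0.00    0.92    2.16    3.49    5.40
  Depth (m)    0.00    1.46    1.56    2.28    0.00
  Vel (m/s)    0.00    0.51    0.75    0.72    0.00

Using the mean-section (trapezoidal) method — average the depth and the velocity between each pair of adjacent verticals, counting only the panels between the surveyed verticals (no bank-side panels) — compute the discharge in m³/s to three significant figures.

4.01 m³/s

Panel 1-2: Δb = 0.92 m, d̄ = (0.00+1.46)/2 = 0.73, v̄ = (0.00+0.51)/2 = 0.255 → q = 0.92×0.73×0.255 = 0.1713 m³/s
Panel 2-3: Δb = 1.24 m, d̄ = (1.46+1.56)/2 = 1.51, v̄ = (0.51+0.75)/2 = 0.63 → q = 1.24×1.51×0.63 = 1.180 m³/s
Panel 3-4: Δb = 1.33 m, d̄ = (1.56+2.28)/2 = 1.92, v̄ = (0.75+0.72)/2 = 0.735 → q = 1.33×1.92×0.735 = 1.877 m³/s
Panel 4-5: Δb = 1.91 m, d̄ = (2.28+0.00)/2 = 1.14, v̄ = (0.72+0.00)/2 = 0.36 → q = 1.91×1.14×0.36 = 0.7839 m³/s
Q = Σ q = 4.012 m³/s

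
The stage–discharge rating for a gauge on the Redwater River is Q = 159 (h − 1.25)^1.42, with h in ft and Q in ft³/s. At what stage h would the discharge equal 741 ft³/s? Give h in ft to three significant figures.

h − h₀ = (Q/C)^(1/b) = (741/159)^(1/1.42) = 2.956 ft
h = 1.25 + 2.956 = 4.206 ft

4.21 ft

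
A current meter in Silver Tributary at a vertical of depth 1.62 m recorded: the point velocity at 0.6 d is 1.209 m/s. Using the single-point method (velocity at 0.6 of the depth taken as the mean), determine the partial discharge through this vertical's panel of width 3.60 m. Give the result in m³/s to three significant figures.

7.05 m³/s

v̄ = v₀.₆ = 1.209 m/s
q = v̄ × d × w = 1.209 × 1.62 × 3.60 = 7.051 m³/s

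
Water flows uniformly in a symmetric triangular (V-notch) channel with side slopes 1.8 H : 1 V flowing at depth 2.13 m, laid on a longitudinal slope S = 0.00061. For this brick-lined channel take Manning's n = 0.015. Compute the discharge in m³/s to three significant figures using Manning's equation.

A = z·y² = 1.8×2.13² = 8.166 m²
P = 2y√(1+z²) = 2×2.13×√(1+1.8²) = 8.772 m
R = A/P = 8.166/8.772 = 0.9310 m
Q = (1/n)·A·R^(2/3)·S^(1/2) = (1/0.015) × 8.166 × 0.9310^(2/3) × 0.00061^(1/2) = 12.82 m³/s

12.8 m³/s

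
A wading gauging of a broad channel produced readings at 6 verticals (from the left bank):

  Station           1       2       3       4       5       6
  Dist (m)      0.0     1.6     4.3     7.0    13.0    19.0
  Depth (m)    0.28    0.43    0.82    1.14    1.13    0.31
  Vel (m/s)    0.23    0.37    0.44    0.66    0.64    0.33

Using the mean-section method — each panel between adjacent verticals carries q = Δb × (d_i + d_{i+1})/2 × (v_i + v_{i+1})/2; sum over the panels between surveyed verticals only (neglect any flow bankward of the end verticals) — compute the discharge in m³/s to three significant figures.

Panel 1-2: Δb = 1.6 m, d̄ = (0.28+0.43)/2 = 0.355, v̄ = (0.23+0.37)/2 = 0.3 → q = 1.6×0.355×0.3 = 0.1704 m³/s
Panel 2-3: Δb = 2.7 m, d̄ = (0.43+0.82)/2 = 0.625, v̄ = (0.37+0.44)/2 = 0.405 → q = 2.7×0.625×0.405 = 0.6834 m³/s
Panel 3-4: Δb = 2.7 m, d̄ = (0.82+1.14)/2 = 0.98, v̄ = (0.44+0.66)/2 = 0.55 → q = 2.7×0.98×0.55 = 1.455 m³/s
Panel 4-5: Δb = 6 m, d̄ = (1.14+1.13)/2 = 1.135, v̄ = (0.66+0.64)/2 = 0.65 → q = 6×1.135×0.65 = 4.427 m³/s
Panel 5-6: Δb = 6 m, d̄ = (1.13+0.31)/2 = 0.72, v̄ = (0.64+0.33)/2 = 0.485 → q = 6×0.72×0.485 = 2.095 m³/s
Q = Σ q = 8.831 m³/s

8.83 m³/s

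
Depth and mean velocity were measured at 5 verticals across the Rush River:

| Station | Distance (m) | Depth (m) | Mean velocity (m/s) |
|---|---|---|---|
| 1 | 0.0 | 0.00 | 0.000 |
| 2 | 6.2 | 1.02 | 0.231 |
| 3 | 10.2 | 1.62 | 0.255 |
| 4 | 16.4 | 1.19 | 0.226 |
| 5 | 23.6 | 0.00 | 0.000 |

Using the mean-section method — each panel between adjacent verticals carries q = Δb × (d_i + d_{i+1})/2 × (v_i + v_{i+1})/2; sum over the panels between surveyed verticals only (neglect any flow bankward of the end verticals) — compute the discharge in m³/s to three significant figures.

4.23 m³/s

Panel 1-2: Δb = 6.2 m, d̄ = (0.00+1.02)/2 = 0.51, v̄ = (0.000+0.231)/2 = 0.1155 → q = 6.2×0.51×0.1155 = 0.3652 m³/s
Panel 2-3: Δb = 4 m, d̄ = (1.02+1.62)/2 = 1.32, v̄ = (0.231+0.255)/2 = 0.243 → q = 4×1.32×0.243 = 1.283 m³/s
Panel 3-4: Δb = 6.2 m, d̄ = (1.62+1.19)/2 = 1.405, v̄ = (0.255+0.226)/2 = 0.2405 → q = 6.2×1.405×0.2405 = 2.095 m³/s
Panel 4-5: Δb = 7.2 m, d̄ = (1.19+0.00)/2 = 0.595, v̄ = (0.226+0.000)/2 = 0.113 → q = 7.2×0.595×0.113 = 0.4841 m³/s
Q = Σ q = 4.227 m³/s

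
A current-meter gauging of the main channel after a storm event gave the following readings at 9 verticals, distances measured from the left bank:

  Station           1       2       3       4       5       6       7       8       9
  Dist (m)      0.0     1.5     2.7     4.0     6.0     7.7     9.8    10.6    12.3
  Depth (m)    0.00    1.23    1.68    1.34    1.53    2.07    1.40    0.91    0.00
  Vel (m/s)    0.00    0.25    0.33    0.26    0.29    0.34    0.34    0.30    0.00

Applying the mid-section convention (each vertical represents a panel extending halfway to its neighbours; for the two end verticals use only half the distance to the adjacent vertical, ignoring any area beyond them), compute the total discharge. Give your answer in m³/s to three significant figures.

4.87 m³/s

w_2 = (2.7 − 0.0)/2 = 1.35 m; q_2 = 0.25 × 1.23 × 1.35 = 0.4151 m³/s
w_3 = (4.0 − 1.5)/2 = 1.25 m; q_3 = 0.33 × 1.68 × 1.25 = 0.6930 m³/s
w_4 = (6.0 − 2.7)/2 = 1.65 m; q_4 = 0.26 × 1.34 × 1.65 = 0.5749 m³/s
w_5 = (7.7 − 4.0)/2 = 1.85 m; q_5 = 0.29 × 1.53 × 1.85 = 0.8208 m³/s
w_6 = (9.8 − 6.0)/2 = 1.9 m; q_6 = 0.34 × 2.07 × 1.9 = 1.337 m³/s
w_7 = (10.6 − 7.7)/2 = 1.45 m; q_7 = 0.34 × 1.40 × 1.45 = 0.6902 m³/s
w_8 = (12.3 − 9.8)/2 = 1.25 m; q_8 = 0.30 × 0.91 × 1.25 = 0.3413 m³/s
Stations 1, 9 contribute zero (depth or velocity is 0).
Q = Σ qᵢ = 4.873 m³/s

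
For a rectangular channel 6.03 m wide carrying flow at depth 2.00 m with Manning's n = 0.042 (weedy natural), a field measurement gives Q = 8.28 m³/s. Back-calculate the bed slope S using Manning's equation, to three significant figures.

A = b·y = 6.03 × 2.00 = 12.06 m²
P = b + 2y = 6.03 + 2×2.00 = 10.03 m
R = A/P = 12.06/10.03 = 1.202 m
S = (Q·n / (1·A·R^(2/3)))² = (8.28×0.042 / (1×12.06×1.131))² = 0.0006503

0.000650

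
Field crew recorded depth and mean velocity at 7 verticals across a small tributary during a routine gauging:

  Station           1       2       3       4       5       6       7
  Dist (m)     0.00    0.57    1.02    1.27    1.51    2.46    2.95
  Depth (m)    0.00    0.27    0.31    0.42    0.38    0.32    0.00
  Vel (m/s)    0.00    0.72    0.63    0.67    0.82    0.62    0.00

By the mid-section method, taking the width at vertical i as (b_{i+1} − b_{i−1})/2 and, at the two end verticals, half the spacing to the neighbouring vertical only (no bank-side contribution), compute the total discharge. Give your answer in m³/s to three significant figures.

w_2 = (1.02 − 0.00)/2 = 0.51 m; q_2 = 0.72 × 0.27 × 0.51 = 0.09914 m³/s
w_3 = (1.27 − 0.57)/2 = 0.35 m; q_3 = 0.63 × 0.31 × 0.35 = 0.06836 m³/s
w_4 = (1.51 − 1.02)/2 = 0.245 m; q_4 = 0.67 × 0.42 × 0.245 = 0.06894 m³/s
w_5 = (2.46 − 1.27)/2 = 0.595 m; q_5 = 0.82 × 0.38 × 0.595 = 0.1854 m³/s
w_6 = (2.95 − 1.51)/2 = 0.72 m; q_6 = 0.62 × 0.32 × 0.72 = 0.1428 m³/s
Stations 1, 7 contribute zero (depth or velocity is 0).
Q = Σ qᵢ = 0.5647 m³/s

0.565 m³/s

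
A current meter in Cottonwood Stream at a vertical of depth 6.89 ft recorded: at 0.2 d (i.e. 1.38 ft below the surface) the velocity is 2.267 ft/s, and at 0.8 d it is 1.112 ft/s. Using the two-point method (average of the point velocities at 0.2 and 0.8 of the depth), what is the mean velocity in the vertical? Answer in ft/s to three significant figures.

1.69 ft/s

v̄ = (2.267 + 1.112) / 2 = 1.690 ft/s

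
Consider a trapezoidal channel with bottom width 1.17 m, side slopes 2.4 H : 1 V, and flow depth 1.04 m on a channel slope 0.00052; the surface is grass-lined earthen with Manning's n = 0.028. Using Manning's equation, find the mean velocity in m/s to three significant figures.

A = (b + z·y)·y = (1.17 + 2.4×1.04)×1.04 = 3.813 m²
P = b + 2y√(1+z²) = 1.17 + 2×1.04×√(1+2.4²) = 6.578 m
R = A/P = 3.813/6.578 = 0.5796 m
Q = (1/n)·A·R^(2/3)·S^(1/2) = (1/0.028) × 3.813 × 0.5796^(2/3) × 0.00052^(1/2) = 2.159 m³/s
V = Q/A = 2.159/3.813 = 0.5662 m/s

0.566 m/s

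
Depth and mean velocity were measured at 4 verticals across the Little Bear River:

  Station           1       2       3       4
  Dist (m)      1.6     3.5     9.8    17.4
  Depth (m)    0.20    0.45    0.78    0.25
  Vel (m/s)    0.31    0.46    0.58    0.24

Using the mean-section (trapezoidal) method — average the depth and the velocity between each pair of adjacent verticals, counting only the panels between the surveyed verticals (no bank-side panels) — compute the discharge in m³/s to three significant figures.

3.86 m³/s

Panel 1-2: Δb = 1.9 m, d̄ = (0.20+0.45)/2 = 0.325, v̄ = (0.31+0.46)/2 = 0.385 → q = 1.9×0.325×0.385 = 0.2377 m³/s
Panel 2-3: Δb = 6.3 m, d̄ = (0.45+0.78)/2 = 0.615, v̄ = (0.46+0.58)/2 = 0.52 → q = 6.3×0.615×0.52 = 2.015 m³/s
Panel 3-4: Δb = 7.6 m, d̄ = (0.78+0.25)/2 = 0.515, v̄ = (0.58+0.24)/2 = 0.41 → q = 7.6×0.515×0.41 = 1.605 m³/s
Q = Σ q = 3.857 m³/s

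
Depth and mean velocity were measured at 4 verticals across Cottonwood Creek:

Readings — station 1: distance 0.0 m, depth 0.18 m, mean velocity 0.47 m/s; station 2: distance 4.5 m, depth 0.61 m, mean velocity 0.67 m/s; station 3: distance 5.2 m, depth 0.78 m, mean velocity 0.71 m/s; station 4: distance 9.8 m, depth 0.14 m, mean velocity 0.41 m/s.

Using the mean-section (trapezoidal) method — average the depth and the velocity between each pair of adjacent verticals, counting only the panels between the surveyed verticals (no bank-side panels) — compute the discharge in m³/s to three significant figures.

2.53 m³/s

Panel 1-2: Δb = 4.5 m, d̄ = (0.18+0.61)/2 = 0.395, v̄ = (0.47+0.67)/2 = 0.57 → q = 4.5×0.395×0.57 = 1.013 m³/s
Panel 2-3: Δb = 0.7 m, d̄ = (0.61+0.78)/2 = 0.695, v̄ = (0.67+0.71)/2 = 0.69 → q = 0.7×0.695×0.69 = 0.3357 m³/s
Panel 3-4: Δb = 4.6 m, d̄ = (0.78+0.14)/2 = 0.46, v̄ = (0.71+0.41)/2 = 0.56 → q = 4.6×0.46×0.56 = 1.185 m³/s
Q = Σ q = 2.534 m³/s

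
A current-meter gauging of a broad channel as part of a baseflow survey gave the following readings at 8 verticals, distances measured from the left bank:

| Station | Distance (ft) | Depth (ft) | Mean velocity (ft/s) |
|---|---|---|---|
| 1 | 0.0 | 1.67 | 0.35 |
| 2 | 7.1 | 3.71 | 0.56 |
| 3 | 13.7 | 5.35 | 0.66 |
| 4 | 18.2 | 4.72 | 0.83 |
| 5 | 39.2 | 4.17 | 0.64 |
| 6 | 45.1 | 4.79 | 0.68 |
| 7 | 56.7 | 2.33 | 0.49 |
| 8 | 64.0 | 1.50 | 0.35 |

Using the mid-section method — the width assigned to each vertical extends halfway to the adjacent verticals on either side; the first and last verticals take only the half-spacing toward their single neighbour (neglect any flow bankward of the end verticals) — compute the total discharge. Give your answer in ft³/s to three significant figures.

w_1 = (7.1 − 0.0)/2 = 3.55 ft; q_1 = 0.35 × 1.67 × 3.55 = 2.075 ft³/s
w_2 = (13.7 − 0.0)/2 = 6.85 ft; q_2 = 0.56 × 3.71 × 6.85 = 14.23 ft³/s
w_3 = (18.2 − 7.1)/2 = 5.55 ft; q_3 = 0.66 × 5.35 × 5.55 = 19.60 ft³/s
w_4 = (39.2 − 13.7)/2 = 12.75 ft; q_4 = 0.83 × 4.72 × 12.75 = 49.95 ft³/s
w_5 = (45.1 − 18.2)/2 = 13.45 ft; q_5 = 0.64 × 4.17 × 13.45 = 35.90 ft³/s
w_6 = (56.7 − 39.2)/2 = 8.75 ft; q_6 = 0.68 × 4.79 × 8.75 = 28.50 ft³/s
w_7 = (64.0 − 45.1)/2 = 9.45 ft; q_7 = 0.49 × 2.33 × 9.45 = 10.79 ft³/s
w_8 = (64.0 − 56.7)/2 = 3.65 ft; q_8 = 0.35 × 1.50 × 3.65 = 1.916 ft³/s
Q = Σ qᵢ = 163.0 ft³/s

163 ft³/s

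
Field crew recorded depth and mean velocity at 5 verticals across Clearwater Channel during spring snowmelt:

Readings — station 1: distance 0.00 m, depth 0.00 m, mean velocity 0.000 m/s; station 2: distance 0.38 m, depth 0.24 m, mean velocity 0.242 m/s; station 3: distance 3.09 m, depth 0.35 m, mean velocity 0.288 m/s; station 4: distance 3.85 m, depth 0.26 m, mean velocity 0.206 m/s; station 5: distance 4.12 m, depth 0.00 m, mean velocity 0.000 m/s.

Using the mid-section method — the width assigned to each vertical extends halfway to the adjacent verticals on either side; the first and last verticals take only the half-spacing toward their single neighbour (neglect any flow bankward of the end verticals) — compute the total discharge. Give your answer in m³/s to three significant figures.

w_2 = (3.09 − 0.00)/2 = 1.545 m; q_2 = 0.242 × 0.24 × 1.545 = 0.08973 m³/s
w_3 = (3.85 − 0.38)/2 = 1.735 m; q_3 = 0.288 × 0.35 × 1.735 = 0.1749 m³/s
w_4 = (4.12 − 3.09)/2 = 0.515 m; q_4 = 0.206 × 0.26 × 0.515 = 0.02758 m³/s
Stations 1, 5 contribute zero (depth or velocity is 0).
Q = Σ qᵢ = 0.2922 m³/s

0.292 m³/s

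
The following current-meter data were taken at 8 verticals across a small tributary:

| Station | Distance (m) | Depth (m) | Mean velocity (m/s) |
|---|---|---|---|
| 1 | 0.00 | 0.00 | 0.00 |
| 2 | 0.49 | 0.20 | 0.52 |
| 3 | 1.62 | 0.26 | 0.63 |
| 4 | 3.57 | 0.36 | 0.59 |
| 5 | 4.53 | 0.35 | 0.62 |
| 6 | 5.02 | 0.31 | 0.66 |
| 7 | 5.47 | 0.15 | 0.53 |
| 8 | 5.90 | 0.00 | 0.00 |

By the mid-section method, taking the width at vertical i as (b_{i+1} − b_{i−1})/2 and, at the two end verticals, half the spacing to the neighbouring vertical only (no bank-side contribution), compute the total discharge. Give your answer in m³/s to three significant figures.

w_2 = (1.62 − 0.00)/2 = 0.81 m; q_2 = 0.52 × 0.20 × 0.81 = 0.08424 m³/s
w_3 = (3.57 − 0.49)/2 = 1.54 m; q_3 = 0.63 × 0.26 × 1.54 = 0.2523 m³/s
w_4 = (4.53 − 1.62)/2 = 1.455 m; q_4 = 0.59 × 0.36 × 1.455 = 0.3090 m³/s
w_5 = (5.02 − 3.57)/2 = 0.725 m; q_5 = 0.62 × 0.35 × 0.725 = 0.1573 m³/s
w_6 = (5.47 − 4.53)/2 = 0.47 m; q_6 = 0.66 × 0.31 × 0.47 = 0.09616 m³/s
w_7 = (5.90 − 5.02)/2 = 0.44 m; q_7 = 0.53 × 0.15 × 0.44 = 0.03498 m³/s
Stations 1, 8 contribute zero (depth or velocity is 0).
Q = Σ qᵢ = 0.9340 m³/s

0.934 m³/s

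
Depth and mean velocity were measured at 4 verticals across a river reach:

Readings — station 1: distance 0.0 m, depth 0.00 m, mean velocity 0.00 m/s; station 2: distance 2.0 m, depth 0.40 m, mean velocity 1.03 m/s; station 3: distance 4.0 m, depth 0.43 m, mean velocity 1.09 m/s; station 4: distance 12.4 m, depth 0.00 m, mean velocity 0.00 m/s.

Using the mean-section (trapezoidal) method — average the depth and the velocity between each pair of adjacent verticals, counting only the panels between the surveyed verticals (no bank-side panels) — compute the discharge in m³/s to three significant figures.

2.07 m³/s

Panel 1-2: Δb = 2 m, d̄ = (0.00+0.40)/2 = 0.2, v̄ = (0.00+1.03)/2 = 0.515 → q = 2×0.2×0.515 = 0.2060 m³/s
Panel 2-3: Δb = 2 m, d̄ = (0.40+0.43)/2 = 0.415, v̄ = (1.03+1.09)/2 = 1.06 → q = 2×0.415×1.06 = 0.8798 m³/s
Panel 3-4: Δb = 8.4 m, d̄ = (0.43+0.00)/2 = 0.215, v̄ = (1.09+0.00)/2 = 0.545 → q = 8.4×0.215×0.545 = 0.9843 m³/s
Q = Σ q = 2.070 m³/s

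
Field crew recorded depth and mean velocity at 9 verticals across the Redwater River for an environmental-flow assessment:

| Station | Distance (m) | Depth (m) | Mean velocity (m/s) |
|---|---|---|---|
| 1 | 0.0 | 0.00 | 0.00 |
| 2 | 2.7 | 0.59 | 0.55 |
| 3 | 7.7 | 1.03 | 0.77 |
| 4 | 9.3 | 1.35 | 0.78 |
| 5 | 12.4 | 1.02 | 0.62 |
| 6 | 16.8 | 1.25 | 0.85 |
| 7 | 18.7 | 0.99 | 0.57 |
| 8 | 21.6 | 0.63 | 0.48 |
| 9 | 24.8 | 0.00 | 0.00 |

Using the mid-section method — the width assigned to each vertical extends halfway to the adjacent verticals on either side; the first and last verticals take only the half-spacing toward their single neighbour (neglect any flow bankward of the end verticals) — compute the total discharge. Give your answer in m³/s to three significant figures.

14.3 m³/s

w_2 = (7.7 − 0.0)/2 = 3.85 m; q_2 = 0.55 × 0.59 × 3.85 = 1.249 m³/s
w_3 = (9.3 − 2.7)/2 = 3.3 m; q_3 = 0.77 × 1.03 × 3.3 = 2.617 m³/s
w_4 = (12.4 − 7.7)/2 = 2.35 m; q_4 = 0.78 × 1.35 × 2.35 = 2.475 m³/s
w_5 = (16.8 − 9.3)/2 = 3.75 m; q_5 = 0.62 × 1.02 × 3.75 = 2.372 m³/s
w_6 = (18.7 − 12.4)/2 = 3.15 m; q_6 = 0.85 × 1.25 × 3.15 = 3.347 m³/s
w_7 = (21.6 − 16.8)/2 = 2.4 m; q_7 = 0.57 × 0.99 × 2.4 = 1.354 m³/s
w_8 = (24.8 − 18.7)/2 = 3.05 m; q_8 = 0.48 × 0.63 × 3.05 = 0.9223 m³/s
Stations 1, 9 contribute zero (depth or velocity is 0).
Q = Σ qᵢ = 14.34 m³/s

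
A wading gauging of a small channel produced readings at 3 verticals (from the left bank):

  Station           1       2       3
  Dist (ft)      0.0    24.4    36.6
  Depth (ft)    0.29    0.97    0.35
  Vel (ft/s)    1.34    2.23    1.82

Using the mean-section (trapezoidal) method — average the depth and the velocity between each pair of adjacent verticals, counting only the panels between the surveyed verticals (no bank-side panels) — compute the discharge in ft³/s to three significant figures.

43.7 ft³/s

Panel 1-2: Δb = 24.4 ft, d̄ = (0.29+0.97)/2 = 0.63, v̄ = (1.34+2.23)/2 = 1.785 → q = 24.4×0.63×1.785 = 27.44 ft³/s
Panel 2-3: Δb = 12.2 ft, d̄ = (0.97+0.35)/2 = 0.66, v̄ = (2.23+1.82)/2 = 2.025 → q = 12.2×0.66×2.025 = 16.31 ft³/s
Q = Σ q = 43.74 ft³/s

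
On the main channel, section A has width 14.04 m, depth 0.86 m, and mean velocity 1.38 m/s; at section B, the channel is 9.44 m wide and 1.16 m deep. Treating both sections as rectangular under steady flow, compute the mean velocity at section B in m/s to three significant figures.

Q = A₁V₁ = (14.04×0.86) × 1.38 = 16.66 m³/s
A₂ = 9.44 × 1.16 = 10.95 m²
V₂ = Q/A₂ = 16.66/10.95 = 1.522 m/s

1.52 m/s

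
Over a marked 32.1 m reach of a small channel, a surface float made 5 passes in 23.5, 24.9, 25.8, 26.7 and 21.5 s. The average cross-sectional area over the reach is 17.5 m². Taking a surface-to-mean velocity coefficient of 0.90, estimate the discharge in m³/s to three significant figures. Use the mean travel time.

20.7 m³/s

t̄ = (23.5 + 24.9 + 25.8 + 26.7 + 21.5) / 5 = 24.48 s
v_surface = L / t̄ = 32.1 / 24.48 = 1.311 m/s
v_mean = 0.90 × 1.311 = 1.180 m/s
Q = A × v_mean = 17.5 × 1.180 = 20.65 m³/s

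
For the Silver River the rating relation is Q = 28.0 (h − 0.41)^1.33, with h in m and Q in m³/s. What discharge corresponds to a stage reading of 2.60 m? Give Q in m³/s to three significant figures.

79.4 m³/s

Q = 28.0 × (2.60 − 0.41)^1.33 = 28.0 × 2.19^1.33 = 79.42 m³/s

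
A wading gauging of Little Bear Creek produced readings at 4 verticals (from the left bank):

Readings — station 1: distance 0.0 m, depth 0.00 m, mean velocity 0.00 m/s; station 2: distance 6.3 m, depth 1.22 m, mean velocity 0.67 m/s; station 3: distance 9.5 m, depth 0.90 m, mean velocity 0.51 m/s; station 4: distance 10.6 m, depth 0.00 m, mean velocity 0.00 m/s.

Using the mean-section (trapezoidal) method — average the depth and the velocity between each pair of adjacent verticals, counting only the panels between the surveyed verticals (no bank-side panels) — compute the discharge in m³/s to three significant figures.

3.41 m³/s

Panel 1-2: Δb = 6.3 m, d̄ = (0.00+1.22)/2 = 0.61, v̄ = (0.00+0.67)/2 = 0.335 → q = 6.3×0.61×0.335 = 1.287 m³/s
Panel 2-3: Δb = 3.2 m, d̄ = (1.22+0.90)/2 = 1.06, v̄ = (0.67+0.51)/2 = 0.59 → q = 3.2×1.06×0.59 = 2.001 m³/s
Panel 3-4: Δb = 1.1 m, d̄ = (0.90+0.00)/2 = 0.45, v̄ = (0.51+0.00)/2 = 0.255 → q = 1.1×0.45×0.255 = 0.1262 m³/s
Q = Σ q = 3.415 m³/s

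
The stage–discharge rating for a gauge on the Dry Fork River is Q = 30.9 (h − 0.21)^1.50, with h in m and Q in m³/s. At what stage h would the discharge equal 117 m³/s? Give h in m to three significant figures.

h − h₀ = (Q/C)^(1/b) = (117/30.9)^(1/1.50) = 2.429 m
h = 0.21 + 2.429 = 2.639 m

2.64 m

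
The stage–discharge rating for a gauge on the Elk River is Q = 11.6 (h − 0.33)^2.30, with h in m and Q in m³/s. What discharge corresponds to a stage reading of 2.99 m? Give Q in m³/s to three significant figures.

110 m³/s

Q = 11.6 × (2.99 − 0.33)^2.30 = 11.6 × 2.66^2.30 = 110.1 m³/s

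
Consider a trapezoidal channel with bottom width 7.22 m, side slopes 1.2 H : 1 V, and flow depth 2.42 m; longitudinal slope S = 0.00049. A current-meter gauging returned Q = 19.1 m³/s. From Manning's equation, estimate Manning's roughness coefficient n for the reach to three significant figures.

A = (b + z·y)·y = (7.22 + 1.2×2.42)×2.42 = 24.50 m²
P = b + 2y√(1+z²) = 7.22 + 2×2.42×√(1+1.2²) = 14.78 m
R = A/P = 24.50/14.78 = 1.658 m
n = (1/Q)·A·R^(2/3)·S^(1/2) = (1/19.1) × 24.50 × 1.401 × 0.02214 = 0.03977

0.0398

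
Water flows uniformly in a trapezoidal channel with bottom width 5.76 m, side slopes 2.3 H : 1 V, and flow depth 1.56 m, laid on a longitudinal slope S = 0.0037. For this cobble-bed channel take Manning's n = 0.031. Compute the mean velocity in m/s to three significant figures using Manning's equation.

2.06 m/s

A = (b + z·y)·y = (5.76 + 2.3×1.56)×1.56 = 14.58 m²
P = b + 2y√(1+z²) = 5.76 + 2×1.56×√(1+2.3²) = 13.58 m
R = A/P = 14.58/13.58 = 1.073 m
Q = (1/n)·A·R^(2/3)·S^(1/2) = (1/0.031) × 14.58 × 1.073^(2/3) × 0.0037^(1/2) = 30.00 m³/s
V = Q/A = 30.00/14.58 = 2.057 m/s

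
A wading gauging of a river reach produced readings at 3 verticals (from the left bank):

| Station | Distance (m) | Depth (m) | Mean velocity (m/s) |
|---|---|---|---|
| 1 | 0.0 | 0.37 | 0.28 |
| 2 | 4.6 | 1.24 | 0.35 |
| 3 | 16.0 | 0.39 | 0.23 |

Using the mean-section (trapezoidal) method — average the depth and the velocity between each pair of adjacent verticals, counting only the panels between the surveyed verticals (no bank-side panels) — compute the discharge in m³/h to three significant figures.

Panel 1-2: Δb = 4.6 m, d̄ = (0.37+1.24)/2 = 0.805, v̄ = (0.28+0.35)/2 = 0.315 → q = 4.6×0.805×0.315 = 1.166 m³/s
Panel 2-3: Δb = 11.4 m, d̄ = (1.24+0.39)/2 = 0.815, v̄ = (0.35+0.23)/2 = 0.29 → q = 11.4×0.815×0.29 = 2.694 m³/s
Q = Σ q = 3.861 m³/s
= 3.861 × 3600 = 13900 m³/h

13900 m³/h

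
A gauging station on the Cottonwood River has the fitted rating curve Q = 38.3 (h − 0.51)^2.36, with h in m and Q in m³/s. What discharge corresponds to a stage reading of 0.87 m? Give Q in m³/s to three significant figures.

Q = 38.3 × (0.87 − 0.51)^2.36 = 38.3 × 0.36^2.36 = 3.436 m³/s

3.44 m³/s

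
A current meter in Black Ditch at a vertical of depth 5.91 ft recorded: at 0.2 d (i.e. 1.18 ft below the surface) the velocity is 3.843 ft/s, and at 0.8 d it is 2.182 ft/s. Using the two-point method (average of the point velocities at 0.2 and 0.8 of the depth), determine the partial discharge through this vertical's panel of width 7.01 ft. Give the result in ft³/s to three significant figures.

125 ft³/s

v̄ = (3.843 + 2.182) / 2 = 3.013 ft/s
q = v̄ × d × w = 3.013 × 5.91 × 7.01 = 124.8 ft³/s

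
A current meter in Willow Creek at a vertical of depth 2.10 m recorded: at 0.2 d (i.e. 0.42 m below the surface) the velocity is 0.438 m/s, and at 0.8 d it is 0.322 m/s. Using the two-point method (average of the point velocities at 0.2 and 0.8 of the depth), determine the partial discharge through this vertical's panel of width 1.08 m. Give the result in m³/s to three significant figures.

0.862 m³/s

v̄ = (0.438 + 0.322) / 2 = 0.3800 m/s
q = v̄ × d × w = 0.3800 × 2.10 × 1.08 = 0.8618 m³/s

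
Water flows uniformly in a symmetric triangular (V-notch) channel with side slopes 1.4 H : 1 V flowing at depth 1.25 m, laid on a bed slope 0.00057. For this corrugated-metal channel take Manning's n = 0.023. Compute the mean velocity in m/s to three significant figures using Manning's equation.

A = z·y² = 1.4×1.25² = 2.188 m²
P = 2y√(1+z²) = 2×1.25×√(1+1.4²) = 4.301 m
R = A/P = 2.188/4.301 = 0.5086 m
Q = (1/n)·A·R^(2/3)·S^(1/2) = (1/0.023) × 2.188 × 0.5086^(2/3) × 0.00057^(1/2) = 1.447 m³/s
V = Q/A = 1.447/2.188 = 0.6614 m/s

0.661 m/s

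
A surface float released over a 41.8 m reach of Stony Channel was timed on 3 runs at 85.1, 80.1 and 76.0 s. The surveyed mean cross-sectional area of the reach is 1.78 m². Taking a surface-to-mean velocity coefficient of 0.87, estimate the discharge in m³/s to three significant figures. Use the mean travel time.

0.805 m³/s

t̄ = (85.1 + 80.1 + 76.0) / 3 = 80.4 s
v_surface = L / t̄ = 41.8 / 80.4 = 0.5199 m/s
v_mean = 0.87 × 0.5199 = 0.4523 m/s
Q = A × v_mean = 1.78 × 0.4523 = 0.8051 m³/s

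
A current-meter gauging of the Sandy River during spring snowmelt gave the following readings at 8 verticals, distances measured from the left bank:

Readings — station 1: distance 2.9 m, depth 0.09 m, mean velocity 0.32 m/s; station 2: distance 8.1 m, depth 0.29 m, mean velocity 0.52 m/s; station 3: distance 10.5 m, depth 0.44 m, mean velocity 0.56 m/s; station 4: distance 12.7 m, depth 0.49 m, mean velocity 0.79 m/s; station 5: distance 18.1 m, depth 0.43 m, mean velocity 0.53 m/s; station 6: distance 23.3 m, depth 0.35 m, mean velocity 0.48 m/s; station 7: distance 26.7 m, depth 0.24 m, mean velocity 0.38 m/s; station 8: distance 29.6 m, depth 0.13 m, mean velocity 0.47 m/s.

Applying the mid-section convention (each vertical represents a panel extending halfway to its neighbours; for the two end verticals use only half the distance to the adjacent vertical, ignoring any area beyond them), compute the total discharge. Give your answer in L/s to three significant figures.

w_1 = (8.1 − 2.9)/2 = 2.6 m; q_1 = 0.32 × 0.09 × 2.6 = 0.07488 m³/s
w_2 = (10.5 − 2.9)/2 = 3.8 m; q_2 = 0.52 × 0.29 × 3.8 = 0.5730 m³/s
w_3 = (12.7 − 8.1)/2 = 2.3 m; q_3 = 0.56 × 0.44 × 2.3 = 0.5667 m³/s
w_4 = (18.1 − 10.5)/2 = 3.8 m; q_4 = 0.79 × 0.49 × 3.8 = 1.471 m³/s
w_5 = (23.3 − 12.7)/2 = 5.3 m; q_5 = 0.53 × 0.43 × 5.3 = 1.208 m³/s
w_6 = (26.7 − 18.1)/2 = 4.3 m; q_6 = 0.48 × 0.35 × 4.3 = 0.7224 m³/s
w_7 = (29.6 − 23.3)/2 = 3.15 m; q_7 = 0.38 × 0.24 × 3.15 = 0.2873 m³/s
w_8 = (29.6 − 26.7)/2 = 1.45 m; q_8 = 0.47 × 0.13 × 1.45 = 0.08860 m³/s
Q = Σ qᵢ = 4.992 m³/s
= 4.992 × 1000 = 4992 L/s

4990 L/s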